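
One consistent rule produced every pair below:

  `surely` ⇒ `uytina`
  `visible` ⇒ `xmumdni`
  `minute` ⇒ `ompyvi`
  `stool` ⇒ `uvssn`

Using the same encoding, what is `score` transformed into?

The shift depends on letter class: consonant s→u is +2, but vowel u→y is +4. The rule splits by letter class: vowels +4, consonants +2.
On score: s(cons)+2=u, c(cons)+2=e, o(vowel)+4=s, r(cons)+2=t, e(vowel)+4=i.

uesti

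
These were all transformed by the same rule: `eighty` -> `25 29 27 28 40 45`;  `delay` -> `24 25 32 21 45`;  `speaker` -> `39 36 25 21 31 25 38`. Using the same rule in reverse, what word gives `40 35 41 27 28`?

e is letter #5 and maps to 25: an offset of 20. The number is (letter's place in the alphabet, a=1) + 20.
Reversing it on 40 35 41 27 28: 40→(40−20)÷1=20=t, 35→(35−20)÷1=15=o, 41→(41−20)÷1=21=u, 27→(27−20)÷1=7=g, 28→(28−20)÷1=8=h.

tough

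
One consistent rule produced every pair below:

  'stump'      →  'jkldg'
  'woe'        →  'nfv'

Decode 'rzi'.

air

Compare letters: s→j is +17, t→k is +17, u→l is +17 — a constant shift. It's a constant shift of +17 (ROT17).
Decoding rzi: r−17=a, z−17=i, i−17=r.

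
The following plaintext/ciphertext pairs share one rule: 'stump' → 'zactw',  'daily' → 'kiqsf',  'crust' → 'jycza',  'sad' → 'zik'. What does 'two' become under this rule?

adw

The shift depends on letter class: consonant s→z is +7, but vowel u→c is +8. The rule splits by letter class: vowels +8, consonants +7.
For two: t(cons)+7=a, w(cons)+7=d, o(vowel)+8=w.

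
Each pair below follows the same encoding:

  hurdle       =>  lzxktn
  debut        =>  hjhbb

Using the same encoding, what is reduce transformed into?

vjjbkn

Letter i (0-indexed) is shifted by i+4, so successive shifts are 4, 5, 6, ….
Applying it to reduce: r+4=v, e+5=j, d+6=j, u+7=b, c+8=k, e+9=n.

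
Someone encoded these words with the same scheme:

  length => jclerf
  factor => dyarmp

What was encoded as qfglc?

This is a Caesar cipher with shift 24.
Undoing it on qfglc: q−24=s, f−24=h, g−24=i, l−24=n, c−24=e.

shine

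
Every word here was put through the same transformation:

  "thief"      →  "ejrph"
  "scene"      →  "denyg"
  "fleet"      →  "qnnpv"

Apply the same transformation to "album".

lnkfo

Shifts by position in thief: pos 0: t→e (+11), pos 1: h→j (+2), pos 2: i→r (+9), pos 3: e→p (+11), pos 4: f→h (+2) — repeating every 3. The shifts repeat in a cycle of length 3: positions 0,1,… shift by +11, +2, +9, then the pattern repeats.
On album: a+11=l, l+2=n, b+9=k, u+11=f, m+2=o.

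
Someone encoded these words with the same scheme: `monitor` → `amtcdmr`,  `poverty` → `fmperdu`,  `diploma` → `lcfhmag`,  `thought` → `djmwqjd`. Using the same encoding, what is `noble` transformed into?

tmzhe

m(12)→a(0) and o(14)→m(12) fit y≡19x+6 (mod 26); the inverse of 19 mod 26 is 11. Treating letters as 0–25, the rule is x ↦ 19x + 6 (mod 26).
On noble: n(13)→19·13+6≡19=t; o(14)→19·14+6≡12=m; b(1)→19·1+6≡25=z; l(11)→19·11+6≡7=h; e(4)→19·4+6≡4=e (all mod 26).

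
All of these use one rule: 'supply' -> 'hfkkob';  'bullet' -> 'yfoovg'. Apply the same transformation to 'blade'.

Each pair mirrors across the alphabet (s↔h, u↔f, p↔k): positions sum to 25. This is the alphabet-reversal cipher (Atbash): a becomes z, b becomes y, etc.
Applying it to blade: b↔y, l↔o, a↔z, d↔w, e↔v.

yozwv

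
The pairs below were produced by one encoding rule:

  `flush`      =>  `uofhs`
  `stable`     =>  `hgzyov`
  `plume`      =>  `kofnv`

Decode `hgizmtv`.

Each letter's alphabet position (a=0..z=25) is mapped through 25·x+25 mod 26 — an affine cipher.
Decoding hgizmtv: h(7)→25·(7−25)≡18=s; g(6)→25·(6−25)≡19=t; i(8)→25·(8−25)≡17=r; z(25)→25·(25−25)≡0=a; m(12)→25·(12−25)≡13=n; t(19)→25·(19−25)≡6=g; v(21)→25·(21−25)≡4=e (all mod 26).

strange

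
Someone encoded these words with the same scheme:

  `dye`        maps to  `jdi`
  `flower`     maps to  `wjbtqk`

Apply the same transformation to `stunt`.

Two steps: reverse the string, then apply a Caesar shift of +5.
On stunt: reverse → tnuts; then shift: t+5=y, n+5=s, u+5=z, t+5=y, s+5=x.

yszyx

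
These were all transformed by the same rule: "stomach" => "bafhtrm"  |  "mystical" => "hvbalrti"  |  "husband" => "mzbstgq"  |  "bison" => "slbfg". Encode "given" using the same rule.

nlypg

s(18)→b(1) and t(19)→a(0) fit y≡25x+19 (mod 26); the inverse of 25 mod 26 is 25. This is an affine cipher: with a=0,…,z=25, each position x becomes (25x+19) mod 26.
For given: g(6)→25·6+19≡13=n; i(8)→25·8+19≡11=l; v(21)→25·21+19≡24=y; e(4)→25·4+19≡15=p; n(13)→25·13+19≡6=g (all mod 26).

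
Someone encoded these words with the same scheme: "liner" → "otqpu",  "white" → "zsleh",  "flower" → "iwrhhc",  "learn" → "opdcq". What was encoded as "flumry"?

Shifts by position in liner: pos 0: l→o (+3), pos 1: i→t (+11), pos 2: n→q (+3), pos 3: e→p (+11) — repeating every 2. It's a Vigenère-style cipher with numeric key [3,11]: position i shifts by key[i mod 2].
Reversing it on flumry: f−3=c, l−11=a, u−3=r, m−11=b, r−3=o, y−11=n.

carbon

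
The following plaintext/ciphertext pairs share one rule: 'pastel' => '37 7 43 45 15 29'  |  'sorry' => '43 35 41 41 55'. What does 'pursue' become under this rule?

With a=1..z=26, the number is 2·pos + 5.
For pursue: p=16→37, u=21→47, r=18→41, s=19→43, u=21→47, e=5→15.

37 47 41 43 47 15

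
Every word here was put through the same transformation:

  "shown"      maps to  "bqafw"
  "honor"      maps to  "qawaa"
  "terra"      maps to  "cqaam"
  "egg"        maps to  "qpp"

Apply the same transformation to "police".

yauulq

The shift depends on letter class: consonant s→b is +9, but vowel o→a is +12. The rule splits by letter class: vowels +12, consonants +9.
For police: p(cons)+9=y, o(vowel)+12=a, l(cons)+9=u, i(vowel)+12=u, c(cons)+9=l, e(vowel)+12=q.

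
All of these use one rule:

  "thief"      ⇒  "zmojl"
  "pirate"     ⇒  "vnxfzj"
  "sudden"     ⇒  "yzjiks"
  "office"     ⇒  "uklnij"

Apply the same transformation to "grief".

A repeating key of period 2 is used — shifts +6, +5 over and over.
Applying it to grief: g+6=m, r+5=w, i+6=o, e+5=j, f+6=l.

mwojl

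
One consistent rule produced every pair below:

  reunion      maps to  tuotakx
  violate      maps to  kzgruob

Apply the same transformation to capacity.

ezoigvgi

The output letters match the input read backwards, each shifted +6: reunion reversed is noinuer. Two steps: reverse the string, then apply a Caesar shift of +6.
Applying it to capacity: reverse → yticapac; then shift: y+6=e, t+6=z, i+6=o, c+6=i, a+6=g, p+6=v, a+6=g, c+6=i.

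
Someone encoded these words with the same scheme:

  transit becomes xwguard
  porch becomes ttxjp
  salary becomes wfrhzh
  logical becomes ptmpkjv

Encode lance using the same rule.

pftjm

In transit: t→x is +4, r→w is +5, a→g is +6, n→u is +7 — the shift increases by 1 each position. Each letter shifts forward by (position + 4), i.e. 4, 5, 6, … — the shift grows by one for each successive letter.
For lance: l+4=p, a+5=f, n+6=t, c+7=j, e+8=m.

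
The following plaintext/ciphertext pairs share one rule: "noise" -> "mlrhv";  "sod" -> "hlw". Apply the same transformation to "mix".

nrc

Each pair mirrors across the alphabet (n↔m, o↔l, i↔r): positions sum to 25. Letters are reflected about the middle of the alphabet (position → 25−position): Atbash.
On mix: m↔n, i↔r, x↔c.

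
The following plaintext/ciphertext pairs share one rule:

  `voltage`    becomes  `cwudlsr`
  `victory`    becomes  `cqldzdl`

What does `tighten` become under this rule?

aqpreqa

In voltage: v→c is +7, o→w is +8, l→u is +9, t→d is +10 — the shift increases by 1 each position. Each letter shifts forward by (position + 7), i.e. 7, 8, 9, … — the shift grows by one for each successive letter.
For tighten: t+7=a, i+8=q, g+9=p, h+10=r, t+11=e, e+12=q, n+13=a.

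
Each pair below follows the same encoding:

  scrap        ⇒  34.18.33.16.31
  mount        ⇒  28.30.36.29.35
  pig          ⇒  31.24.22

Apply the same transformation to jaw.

s is letter #19 and maps to 34: an offset of 15. The number is (letter's place in the alphabet, a=1) + 15.
For jaw: j=10→25, a=1→16, w=23→38.

25.16.38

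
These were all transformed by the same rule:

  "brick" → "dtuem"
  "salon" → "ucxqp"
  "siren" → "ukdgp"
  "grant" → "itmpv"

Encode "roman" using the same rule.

tqycp

It's a Vigenère-style cipher with numeric key [2,2,12]: position i shifts by key[i mod 3].
On roman: r+2=t, o+2=q, m+12=y, a+2=c, n+2=p.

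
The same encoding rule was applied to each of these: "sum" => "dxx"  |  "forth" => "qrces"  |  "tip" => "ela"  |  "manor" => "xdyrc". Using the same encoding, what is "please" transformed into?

The shift depends on letter class: consonant s→d is +11, but vowel u→x is +3. Vowels shift forward by 3 and consonants shift forward by 11.
On please: p(cons)+11=a, l(cons)+11=w, e(vowel)+3=h, a(vowel)+3=d, s(cons)+11=d, e(vowel)+3=h.

awhddh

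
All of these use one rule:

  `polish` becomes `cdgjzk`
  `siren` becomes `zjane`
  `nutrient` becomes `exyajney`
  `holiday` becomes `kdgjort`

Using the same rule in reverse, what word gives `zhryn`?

p(15)→c(2) and o(14)→d(3) fit y≡25x+17 (mod 26); the inverse of 25 mod 26 is 25. Each letter's alphabet position (a=0..z=25) is mapped through 25·x+17 mod 26 — an affine cipher.
Reversing it on zhryn: z(25)→25·(25−17)≡18=s; h(7)→25·(7−17)≡10=k; r(17)→25·(17−17)≡0=a; y(24)→25·(24−17)≡19=t; n(13)→25·(13−17)≡4=e (all mod 26).

skate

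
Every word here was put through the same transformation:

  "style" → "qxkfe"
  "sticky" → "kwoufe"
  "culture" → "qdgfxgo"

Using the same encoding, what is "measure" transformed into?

qdgemqy

Read the word backwards and shift each letter +12.
For measure: reverse → erusaem; then shift: e+12=q, r+12=d, u+12=g, s+12=e, a+12=m, e+12=q, m+12=y.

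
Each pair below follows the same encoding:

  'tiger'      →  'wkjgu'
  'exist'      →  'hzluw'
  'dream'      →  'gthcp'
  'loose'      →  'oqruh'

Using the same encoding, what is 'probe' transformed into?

Shifts by position in tiger: pos 0: t→w (+3), pos 1: i→k (+2), pos 2: g→j (+3), pos 3: e→g (+2) — repeating every 2. The shifts repeat in a cycle of length 2: positions 0,1,… shift by +3, +2, then the pattern repeats.
On probe: p+3=s, r+2=t, o+3=r, b+2=d, e+3=h.

strdh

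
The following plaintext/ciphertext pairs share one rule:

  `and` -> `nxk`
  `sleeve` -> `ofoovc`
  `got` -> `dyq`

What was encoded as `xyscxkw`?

The output letters match the input read backwards, each shifted +10: and reversed is dna. The word is reversed, then every letter is shifted forward by 10.
Reversing it on xyscxkw: shift back: x−10=n, y−10=o, s−10=i, c−10=s, x−10=n, k−10=a, w−10=m → noisnam; then reverse → mansion.

mansion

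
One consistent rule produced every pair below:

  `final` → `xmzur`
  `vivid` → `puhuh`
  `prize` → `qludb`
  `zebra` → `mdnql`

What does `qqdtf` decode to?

three

The output letters match the input read backwards, each shifted +12: final reversed is lanif. Read the word backwards and shift each letter +12.
Decoding qqdtf: shift back: q−12=e, q−12=e, d−12=r, t−12=h, f−12=t → eerht; then reverse → three.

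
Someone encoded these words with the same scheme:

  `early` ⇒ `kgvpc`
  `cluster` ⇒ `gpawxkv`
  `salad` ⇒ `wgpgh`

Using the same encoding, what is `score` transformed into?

Two shifts are in play — +6 for a/e/i/o/u, +4 for every other letter.
On score: s(cons)+4=w, c(cons)+4=g, o(vowel)+6=u, r(cons)+4=v, e(vowel)+6=k.

wguvk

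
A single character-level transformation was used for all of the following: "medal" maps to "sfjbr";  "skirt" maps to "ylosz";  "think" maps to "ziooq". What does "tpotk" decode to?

The shifts repeat in a cycle of length 2: positions 0,1,… shift by +6, +1, then the pattern repeats.
Decoding tpotk: t−6=n, p−1=o, o−6=i, t−1=s, k−6=e.

noise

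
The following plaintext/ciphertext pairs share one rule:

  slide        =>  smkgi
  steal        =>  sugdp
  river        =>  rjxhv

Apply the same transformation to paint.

In slide: s→s is +0, l→m is +1, i→k is +2, d→g is +3 — the shift increases by 1 each position. Each letter shifts forward by its position index (0, 1, 2, …) — the shift grows by one for each successive letter.
Applying it to paint: p+0=p, a+1=b, i+2=k, n+3=q, t+4=x.

pbkqx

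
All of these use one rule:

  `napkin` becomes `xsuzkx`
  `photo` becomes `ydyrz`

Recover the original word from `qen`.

The output letters match the input read backwards, each shifted +10: napkin reversed is nikpan. Read the word backwards and shift each letter +10.
Decoding qen: shift back: q−10=g, e−10=u, n−10=d → gud; then reverse → dug.

dug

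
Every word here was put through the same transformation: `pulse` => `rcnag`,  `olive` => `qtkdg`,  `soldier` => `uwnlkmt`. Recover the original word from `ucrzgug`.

Shifts by position in pulse: pos 0: p→r (+2), pos 1: u→c (+8), pos 2: l→n (+2), pos 3: s→a (+8) — repeating every 2. A repeating key of period 2 is used — shifts +2, +8 over and over.
Reversing it on ucrzgug: u−2=s, c−8=u, r−2=p, z−8=r, g−2=e, u−8=m, g−2=e.

supreme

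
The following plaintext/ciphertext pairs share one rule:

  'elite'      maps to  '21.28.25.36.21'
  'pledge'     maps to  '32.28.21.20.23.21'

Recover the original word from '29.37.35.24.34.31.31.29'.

e is letter #5 and maps to 21: an offset of 16. Each letter is replaced by its alphabet position (a=1..z=26) + 16.
Undoing it on 29.37.35.24.34.31.31.29: 29→(29−16)÷1=13=m, 37→(37−16)÷1=21=u, 35→(35−16)÷1=19=s, 24→(24−16)÷1=8=h, 34→(34−16)÷1=18=r, 31→(31−16)÷1=15=o, 31→(31−16)÷1=15=o, 29→(29−16)÷1=13=m.

mushroom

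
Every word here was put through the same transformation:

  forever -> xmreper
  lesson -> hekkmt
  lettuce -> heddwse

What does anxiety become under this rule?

f(5)→x(23) and o(14)→m(12) fit y≡19x+6 (mod 26); the inverse of 19 mod 26 is 11. This is an affine cipher: with a=0,…,z=25, each position x becomes (19x+6) mod 26.
Applying it to anxiety: a(0)→19·0+6≡6=g; n(13)→19·13+6≡19=t; x(23)→19·23+6≡1=b; i(8)→19·8+6≡2=c; e(4)→19·4+6≡4=e; t(19)→19·19+6≡3=d; y(24)→19·24+6≡20=u (all mod 26).

gtbcedu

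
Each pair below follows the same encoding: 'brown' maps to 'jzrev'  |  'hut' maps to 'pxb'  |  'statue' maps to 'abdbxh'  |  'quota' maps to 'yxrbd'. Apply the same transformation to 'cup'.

kxx

The shift depends on letter class: consonant b→j is +8, but vowel o→r is +3. Two shifts are in play — +3 for a/e/i/o/u, +8 for every other letter.
On cup: c(cons)+8=k, u(vowel)+3=x, p(cons)+8=x.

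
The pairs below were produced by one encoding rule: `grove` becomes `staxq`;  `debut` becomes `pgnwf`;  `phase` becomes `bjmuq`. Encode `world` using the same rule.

Shifts by position in grove: pos 0: g→s (+12), pos 1: r→t (+2), pos 2: o→a (+12), pos 3: v→x (+2) — repeating every 2. It's a Vigenère-style cipher with numeric key [12,2]: position i shifts by key[i mod 2].
Applying it to world: w+12=i, o+2=q, r+12=d, l+2=n, d+12=p.

iqdnp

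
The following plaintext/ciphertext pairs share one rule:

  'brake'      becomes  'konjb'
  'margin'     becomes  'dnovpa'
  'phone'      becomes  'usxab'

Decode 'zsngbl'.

Each letter's alphabet position (a=0..z=25) is mapped through 23·x+13 mod 26 — an affine cipher.
Decoding zsngbl: z(25)→17·(25−13)≡22=w; s(18)→17·(18−13)≡7=h; n(13)→17·(13−13)≡0=a; g(6)→17·(6−13)≡11=l; b(1)→17·(1−13)≡4=e; l(11)→17·(11−13)≡18=s (all mod 26).

whales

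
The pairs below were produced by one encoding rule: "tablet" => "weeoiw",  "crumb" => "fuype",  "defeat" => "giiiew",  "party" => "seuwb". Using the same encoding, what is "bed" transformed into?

eig

Two shifts are in play — +4 for a/e/i/o/u, +3 for every other letter.
On bed: b(cons)+3=e, e(vowel)+4=i, d(cons)+3=g.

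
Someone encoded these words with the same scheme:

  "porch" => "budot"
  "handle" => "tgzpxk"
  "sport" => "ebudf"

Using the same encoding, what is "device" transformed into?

The shift depends on letter class: consonant p→b is +12, but vowel o→u is +6. Vowels shift forward by 6 and consonants shift forward by 12.
For device: d(cons)+12=p, e(vowel)+6=k, v(cons)+12=h, i(vowel)+6=o, c(cons)+12=o, e(vowel)+6=k.

pkhook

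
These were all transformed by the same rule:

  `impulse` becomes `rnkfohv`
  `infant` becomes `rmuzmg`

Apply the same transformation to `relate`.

Each pair mirrors across the alphabet (i↔r, m↔n, p↔k): positions sum to 25. Each letter is replaced by its mirror in the alphabet: a↔z, b↔y, c↔x, and so on (the Atbash cipher).
Applying it to relate: r↔i, e↔v, l↔o, a↔z, t↔g, e↔v.

ivozgv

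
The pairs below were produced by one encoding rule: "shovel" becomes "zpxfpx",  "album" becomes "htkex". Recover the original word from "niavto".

garlic

In shovel: s→z is +7, h→p is +8, o→x is +9, v→f is +10 — the shift increases by 1 each position. Letter i (0-indexed) is shifted by i+7, so successive shifts are 7, 8, 9, ….
Decoding niavto: n−7=g, i−8=a, a−9=r, v−10=l, t−11=i, o−12=c.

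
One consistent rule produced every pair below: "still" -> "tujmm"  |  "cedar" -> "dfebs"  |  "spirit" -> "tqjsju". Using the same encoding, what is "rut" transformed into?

svu

Compare letters: s→t is +1, t→u is +1, i→j is +1 — a constant shift. It's a constant shift of +1 (ROT1).
On rut: r+1=s, u+1=v, t+1=u.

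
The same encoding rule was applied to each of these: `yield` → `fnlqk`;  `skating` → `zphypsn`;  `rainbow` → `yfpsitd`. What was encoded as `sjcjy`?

lever

A repeating key of period 2 is used — shifts +7, +5 over and over.
Decoding sjcjy: s−7=l, j−5=e, c−7=v, j−5=e, y−7=r.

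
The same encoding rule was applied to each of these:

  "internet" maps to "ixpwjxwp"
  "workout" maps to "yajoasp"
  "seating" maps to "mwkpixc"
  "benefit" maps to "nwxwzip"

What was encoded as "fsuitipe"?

i(8)→i(8) and n(13)→x(23) fit y≡3x+10 (mod 26); the inverse of 3 mod 26 is 9. This is an affine cipher: with a=0,…,z=25, each position x becomes (3x+10) mod 26.
Reversing it on fsuitipe: f(5)→9·(5−10)≡7=h; s(18)→9·(18−10)≡20=u; u(20)→9·(20−10)≡12=m; i(8)→9·(8−10)≡8=i; t(19)→9·(19−10)≡3=d; i(8)→9·(8−10)≡8=i; p(15)→9·(15−10)≡19=t; e(4)→9·(4−10)≡24=y (all mod 26).

humidity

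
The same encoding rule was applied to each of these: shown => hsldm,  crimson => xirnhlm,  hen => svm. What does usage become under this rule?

This is the alphabet-reversal cipher (Atbash): a becomes z, b becomes y, etc.
Applying it to usage: u↔f, s↔h, a↔z, g↔t, e↔v.

fhztv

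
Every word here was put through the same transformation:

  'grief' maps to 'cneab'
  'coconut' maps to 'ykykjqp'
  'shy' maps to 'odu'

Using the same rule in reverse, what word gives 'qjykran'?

Compare letters: g→c is +22, r→n is +22, i→e is +22 — a constant shift. Each letter is shifted forward by 22 in the alphabet (a Caesar shift of +22).
Decoding qjykran: q−22=u, j−22=n, y−22=c, k−22=o, r−22=v, a−22=e, n−22=r.

uncover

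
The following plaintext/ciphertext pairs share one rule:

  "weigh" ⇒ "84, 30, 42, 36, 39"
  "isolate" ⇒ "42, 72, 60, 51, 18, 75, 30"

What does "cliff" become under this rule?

w(#23)→84 and e(#5)→30: differences scale by 3, so n = 3·pos + 15. With a=1..z=26, the number is 3·pos + 15.
On cliff: c=3→24, l=12→51, i=9→42, f=6→33, f=6→33.

24, 51, 42, 33, 33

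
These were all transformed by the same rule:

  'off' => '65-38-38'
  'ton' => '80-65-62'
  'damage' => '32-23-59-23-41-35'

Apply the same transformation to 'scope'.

77-29-65-68-35

o(#15)→65 and f(#6)→38: differences scale by 3, so n = 3·pos + 20. Each letter becomes 3×(its alphabet position, a=1..z=26) + 20.
On scope: s=19→77, c=3→29, o=15→65, p=16→68, e=5→35.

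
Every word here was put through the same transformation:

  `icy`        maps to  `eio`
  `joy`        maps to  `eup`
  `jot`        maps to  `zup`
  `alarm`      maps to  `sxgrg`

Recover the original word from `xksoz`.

timer

Read the word backwards and shift each letter +6.
Decoding xksoz: shift back: x−6=r, k−6=e, s−6=m, o−6=i, z−6=t → remit; then reverse → timer.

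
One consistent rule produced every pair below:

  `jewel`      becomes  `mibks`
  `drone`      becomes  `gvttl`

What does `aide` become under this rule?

dmik

Letter i (0-indexed) is shifted by i+3, so successive shifts are 3, 4, 5, ….
For aide: a+3=d, i+4=m, d+5=i, e+6=k.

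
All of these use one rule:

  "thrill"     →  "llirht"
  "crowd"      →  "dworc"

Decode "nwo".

The output letters match the input read backwards: thrill reversed is llirht. The word is simply reversed.
Decoding nwo: then reverse → own.

own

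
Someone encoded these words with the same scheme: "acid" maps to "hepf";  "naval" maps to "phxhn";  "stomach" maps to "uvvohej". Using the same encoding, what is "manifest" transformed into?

ohpphluv

The rule splits by letter class: vowels +7, consonants +2.
On manifest: m(cons)+2=o, a(vowel)+7=h, n(cons)+2=p, i(vowel)+7=p, f(cons)+2=h, e(vowel)+7=l, s(cons)+2=u, t(cons)+2=v.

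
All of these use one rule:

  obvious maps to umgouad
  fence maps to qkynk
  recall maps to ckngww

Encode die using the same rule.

The shift depends on letter class: consonant b→m is +11, but vowel o→u is +6. Two shifts are in play — +6 for a/e/i/o/u, +11 for every other letter.
For die: d(cons)+11=o, i(vowel)+6=o, e(vowel)+6=k.

ook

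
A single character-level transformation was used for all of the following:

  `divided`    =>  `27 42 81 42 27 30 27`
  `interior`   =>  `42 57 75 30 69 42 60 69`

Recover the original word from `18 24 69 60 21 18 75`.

acrobat

The formula is n = 3×(alphabet index, a=1) + 15.
Undoing it on 18 24 69 60 21 18 75: 18→(18−15)÷3=1=a, 24→(24−15)÷3=3=c, 69→(69−15)÷3=18=r, 60→(60−15)÷3=15=o, 21→(21−15)÷3=2=b, 18→(18−15)÷3=1=a, 75→(75−15)÷3=20=t.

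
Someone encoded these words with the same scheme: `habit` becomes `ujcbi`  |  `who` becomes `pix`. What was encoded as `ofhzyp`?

The output letters match the input read backwards, each shifted +1: habit reversed is tibah. Two steps: reverse the string, then apply a Caesar shift of +1.
Decoding ofhzyp: shift back: o−1=n, f−1=e, h−1=g, z−1=y, y−1=x, p−1=o → negyxo; then reverse → oxygen.

oxygen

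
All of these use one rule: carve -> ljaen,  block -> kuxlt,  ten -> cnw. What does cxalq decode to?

Compare letters: c→l is +9, a→j is +9, r→a is +9 — a constant shift. Each letter is shifted forward by 9 in the alphabet (a Caesar shift of +9).
Decoding cxalq: c−9=t, x−9=o, a−9=r, l−9=c, q−9=h.

torch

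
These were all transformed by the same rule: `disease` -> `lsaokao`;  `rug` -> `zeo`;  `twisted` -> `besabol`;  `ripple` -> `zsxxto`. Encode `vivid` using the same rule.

dsdsl

Vowels shift forward by 10 and consonants shift forward by 8.
On vivid: v(cons)+8=d, i(vowel)+10=s, v(cons)+8=d, i(vowel)+10=s, d(cons)+8=l.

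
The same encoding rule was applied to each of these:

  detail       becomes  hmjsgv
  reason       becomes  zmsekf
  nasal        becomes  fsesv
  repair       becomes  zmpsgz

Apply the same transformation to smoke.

eakqm

d(3)→h(7) and e(4)→m(12) fit y≡5x+18 (mod 26); the inverse of 5 mod 26 is 21. Each letter's alphabet position (a=0..z=25) is mapped through 5·x+18 mod 26 — an affine cipher.
On smoke: s(18)→5·18+18≡4=e; m(12)→5·12+18≡0=a; o(14)→5·14+18≡10=k; k(10)→5·10+18≡16=q; e(4)→5·4+18≡12=m (all mod 26).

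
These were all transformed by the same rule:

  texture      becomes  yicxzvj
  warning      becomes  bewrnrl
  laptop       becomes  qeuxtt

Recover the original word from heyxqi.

The shifts repeat in a cycle of length 2: positions 0,1,… shift by +5, +4, then the pattern repeats.
Reversing it on heyxqi: h−5=c, e−4=a, y−5=t, x−4=t, q−5=l, i−4=e.

cattle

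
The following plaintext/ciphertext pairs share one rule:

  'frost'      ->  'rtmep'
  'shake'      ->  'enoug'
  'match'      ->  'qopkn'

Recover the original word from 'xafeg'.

pulse

Each letter's alphabet position (a=0..z=25) is mapped through 11·x+14 mod 26 — an affine cipher.
Undoing it on xafeg: x(23)→19·(23−14)≡15=p; a(0)→19·(0−14)≡20=u; f(5)→19·(5−14)≡11=l; e(4)→19·(4−14)≡18=s; g(6)→19·(6−14)≡4=e (all mod 26).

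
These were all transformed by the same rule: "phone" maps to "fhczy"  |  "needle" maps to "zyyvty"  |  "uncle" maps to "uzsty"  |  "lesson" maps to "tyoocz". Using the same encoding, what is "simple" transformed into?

okwfty

p(15)→f(5) and h(7)→h(7) fit y≡3x+12 (mod 26); the inverse of 3 mod 26 is 9. Treating letters as 0–25, the rule is x ↦ 3x + 12 (mod 26).
On simple: s(18)→3·18+12≡14=o; i(8)→3·8+12≡10=k; m(12)→3·12+12≡22=w; p(15)→3·15+12≡5=f; l(11)→3·11+12≡19=t; e(4)→3·4+12≡24=y (all mod 26).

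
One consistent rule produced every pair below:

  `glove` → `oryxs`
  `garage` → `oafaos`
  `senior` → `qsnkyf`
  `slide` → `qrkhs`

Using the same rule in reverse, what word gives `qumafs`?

g(6)→o(14) and l(11)→r(17) fit y≡11x+0 (mod 26); the inverse of 11 mod 26 is 19. Each letter's alphabet position (a=0..z=25) is mapped through 11·x+0 mod 26 — an affine cipher.
Decoding qumafs: q(16)→19·(16−0)≡18=s; u(20)→19·(20−0)≡16=q; m(12)→19·(12−0)≡20=u; a(0)→19·(0−0)≡0=a; f(5)→19·(5−0)≡17=r; s(18)→19·(18−0)≡4=e (all mod 26).

square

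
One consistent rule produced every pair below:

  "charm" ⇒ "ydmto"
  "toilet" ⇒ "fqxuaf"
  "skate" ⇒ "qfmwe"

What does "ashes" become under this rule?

The output letters match the input read backwards, each shifted +12: charm reversed is mrahc. Read the word backwards and shift each letter +12.
On ashes: reverse → sehsa; then shift: s+12=e, e+12=q, h+12=t, s+12=e, a+12=m.

eqtem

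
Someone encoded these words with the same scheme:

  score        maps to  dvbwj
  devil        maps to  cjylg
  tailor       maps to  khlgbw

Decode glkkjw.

litter

s(18)→d(3) and c(2)→v(21) fit y≡7x+7 (mod 26); the inverse of 7 mod 26 is 15. Treating letters as 0–25, the rule is x ↦ 7x + 7 (mod 26).
Reversing it on glkkjw: g(6)→15·(6−7)≡11=l; l(11)→15·(11−7)≡8=i; k(10)→15·(10−7)≡19=t; k(10)→15·(10−7)≡19=t; j(9)→15·(9−7)≡4=e; w(22)→15·(22−7)≡17=r (all mod 26).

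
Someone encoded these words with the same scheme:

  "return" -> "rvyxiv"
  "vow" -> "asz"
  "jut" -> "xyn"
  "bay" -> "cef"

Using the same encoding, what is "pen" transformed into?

The output letters match the input read backwards, each shifted +4: return reversed is nruter. Two steps: reverse the string, then apply a Caesar shift of +4.
On pen: reverse → nep; then shift: n+4=r, e+4=i, p+4=t.

rit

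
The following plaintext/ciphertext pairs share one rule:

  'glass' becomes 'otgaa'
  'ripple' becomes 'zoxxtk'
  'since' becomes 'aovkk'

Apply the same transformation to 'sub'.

aaj

The shift depends on letter class: consonant g→o is +8, but vowel a→g is +6. The rule splits by letter class: vowels +6, consonants +8.
For sub: s(cons)+8=a, u(vowel)+6=a, b(cons)+8=j.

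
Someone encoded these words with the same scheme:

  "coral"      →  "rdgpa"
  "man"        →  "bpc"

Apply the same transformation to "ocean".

Compare letters: c→r is +15, o→d is +15, r→g is +15 — a constant shift. This is a Caesar cipher with shift 15.
For ocean: o+15=d, c+15=r, e+15=t, a+15=p, n+15=c.

drtpc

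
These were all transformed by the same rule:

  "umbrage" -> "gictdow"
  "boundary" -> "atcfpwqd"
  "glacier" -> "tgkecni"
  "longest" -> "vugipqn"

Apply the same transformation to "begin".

pkigd

The output letters match the input read backwards, each shifted +2: umbrage reversed is egarbmu. The word is reversed, then every letter is shifted forward by 2.
On begin: reverse → nigeb; then shift: n+2=p, i+2=k, g+2=i, e+2=g, b+2=d.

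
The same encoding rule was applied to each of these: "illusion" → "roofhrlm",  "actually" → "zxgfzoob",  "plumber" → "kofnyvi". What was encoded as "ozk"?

Letters are reflected about the middle of the alphabet (position → 25−position): Atbash.
Undoing it on ozk: o↔l, z↔a, k↔p.

lap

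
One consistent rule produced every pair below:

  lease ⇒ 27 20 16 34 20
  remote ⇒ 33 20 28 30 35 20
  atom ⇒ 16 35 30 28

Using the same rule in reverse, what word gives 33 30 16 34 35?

l is letter #12 and maps to 27: an offset of 15. The number is (letter's place in the alphabet, a=1) + 15.
Decoding 33 30 16 34 35: 33→(33−15)÷1=18=r, 30→(30−15)÷1=15=o, 16→(16−15)÷1=1=a, 34→(34−15)÷1=19=s, 35→(35−15)÷1=20=t.

roast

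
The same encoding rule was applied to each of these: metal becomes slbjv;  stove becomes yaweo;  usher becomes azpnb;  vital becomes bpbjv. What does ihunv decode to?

camel

In metal: m→s is +6, e→l is +7, t→b is +8, a→j is +9 — the shift increases by 1 each position. The shift increases by 1 at each position, starting from +6: 6, 7, 8, ….
Undoing it on ihunv: i−6=c, h−7=a, u−8=m, n−9=e, v−10=l.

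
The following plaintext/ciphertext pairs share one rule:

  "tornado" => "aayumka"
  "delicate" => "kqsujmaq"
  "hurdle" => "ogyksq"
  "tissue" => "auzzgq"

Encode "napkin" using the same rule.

The shift depends on letter class: consonant t→a is +7, but vowel o→a is +12. The rule splits by letter class: vowels +12, consonants +7.
For napkin: n(cons)+7=u, a(vowel)+12=m, p(cons)+7=w, k(cons)+7=r, i(vowel)+12=u, n(cons)+7=u.

umwruu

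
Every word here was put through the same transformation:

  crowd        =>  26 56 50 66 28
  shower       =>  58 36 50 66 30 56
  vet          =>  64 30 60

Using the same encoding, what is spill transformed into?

58 52 38 44 44

c(#3)→26 and r(#18)→56: differences scale by 2, so n = 2·pos + 20. With a=1..z=26, the number is 2·pos + 20.
Applying it to spill: s=19→58, p=16→52, i=9→38, l=12→44, l=12→44.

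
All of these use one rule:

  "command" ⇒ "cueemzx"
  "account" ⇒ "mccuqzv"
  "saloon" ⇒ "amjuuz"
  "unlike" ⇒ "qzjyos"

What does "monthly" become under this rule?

euzvdjw

Each letter's alphabet position (a=0..z=25) is mapped through 21·x+12 mod 26 — an affine cipher.
For monthly: m(12)→21·12+12≡4=e; o(14)→21·14+12≡20=u; n(13)→21·13+12≡25=z; t(19)→21·19+12≡21=v; h(7)→21·7+12≡3=d; l(11)→21·11+12≡9=j; y(24)→21·24+12≡22=w (all mod 26).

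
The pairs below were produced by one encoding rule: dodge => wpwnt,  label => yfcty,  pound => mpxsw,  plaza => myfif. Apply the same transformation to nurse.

sxgdt

Treating letters as 0–25, the rule is x ↦ 23x + 5 (mod 26).
For nurse: n(13)→23·13+5≡18=s; u(20)→23·20+5≡23=x; r(17)→23·17+5≡6=g; s(18)→23·18+5≡3=d; e(4)→23·4+5≡19=t (all mod 26).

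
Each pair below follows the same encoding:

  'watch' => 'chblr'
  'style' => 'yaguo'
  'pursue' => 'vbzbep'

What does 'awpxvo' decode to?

Each letter shifts forward by (position + 6), i.e. 6, 7, 8, … — the shift grows by one for each successive letter.
Decoding awpxvo: a−6=u, w−7=p, p−8=h, x−9=o, v−10=l, o−11=d.

uphold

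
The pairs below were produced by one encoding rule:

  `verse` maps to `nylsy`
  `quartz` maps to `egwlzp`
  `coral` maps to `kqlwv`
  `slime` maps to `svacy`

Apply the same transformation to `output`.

qgzxgz

v(21)→n(13) and e(4)→y(24) fit y≡7x+22 (mod 26); the inverse of 7 mod 26 is 15. Each letter's alphabet position (a=0..z=25) is mapped through 7·x+22 mod 26 — an affine cipher.
For output: o(14)→7·14+22≡16=q; u(20)→7·20+22≡6=g; t(19)→7·19+22≡25=z; p(15)→7·15+22≡23=x; u(20)→7·20+22≡6=g; t(19)→7·19+22≡25=z (all mod 26).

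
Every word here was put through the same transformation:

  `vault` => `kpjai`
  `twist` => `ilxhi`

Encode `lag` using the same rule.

apv

This is a Caesar cipher with shift 15.
Applying it to lag: l+15=a, a+15=p, g+15=v.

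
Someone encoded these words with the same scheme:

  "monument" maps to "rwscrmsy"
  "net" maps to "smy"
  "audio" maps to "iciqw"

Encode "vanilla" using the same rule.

aisqqqi

Two shifts are in play — +8 for a/e/i/o/u, +5 for every other letter.
Applying it to vanilla: v(cons)+5=a, a(vowel)+8=i, n(cons)+5=s, i(vowel)+8=q, l(cons)+5=q, l(cons)+5=q, a(vowel)+8=i.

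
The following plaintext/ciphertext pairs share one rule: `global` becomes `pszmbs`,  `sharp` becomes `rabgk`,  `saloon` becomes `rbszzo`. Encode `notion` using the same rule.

ozclzo

g(6)→p(15) and l(11)→s(18) fit y≡11x+1 (mod 26); the inverse of 11 mod 26 is 19. Treating letters as 0–25, the rule is x ↦ 11x + 1 (mod 26).
For notion: n(13)→11·13+1≡14=o; o(14)→11·14+1≡25=z; t(19)→11·19+1≡2=c; i(8)→11·8+1≡11=l; o(14)→11·14+1≡25=z; n(13)→11·13+1≡14=o (all mod 26).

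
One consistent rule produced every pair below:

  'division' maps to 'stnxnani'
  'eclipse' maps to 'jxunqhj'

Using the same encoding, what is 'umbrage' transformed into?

The output letters match the input read backwards, each shifted +5: division reversed is noisivid. Two steps: reverse the string, then apply a Caesar shift of +5.
For umbrage: reverse → egarbmu; then shift: e+5=j, g+5=l, a+5=f, r+5=w, b+5=g, m+5=r, u+5=z.

jlfwgrz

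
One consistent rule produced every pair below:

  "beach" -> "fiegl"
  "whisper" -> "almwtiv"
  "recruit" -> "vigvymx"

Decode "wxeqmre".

stamina

Each letter is shifted forward by 4 in the alphabet (a Caesar shift of +4).
Undoing it on wxeqmre: w−4=s, x−4=t, e−4=a, q−4=m, m−4=i, r−4=n, e−4=a.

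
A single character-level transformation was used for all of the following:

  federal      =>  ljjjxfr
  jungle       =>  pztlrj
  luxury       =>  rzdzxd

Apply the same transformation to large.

Shifts by position in federal: pos 0: f→l (+6), pos 1: e→j (+5), pos 2: d→j (+6), pos 3: e→j (+5) — repeating every 2. The shifts repeat in a cycle of length 2: positions 0,1,… shift by +6, +5, then the pattern repeats.
Applying it to large: l+6=r, a+5=f, r+6=x, g+5=l, e+6=k.

rfxlk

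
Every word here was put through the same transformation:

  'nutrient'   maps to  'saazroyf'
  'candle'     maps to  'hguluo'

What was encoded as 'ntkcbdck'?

In nutrient: n→s is +5, u→a is +6, t→a is +7, r→z is +8 — the shift increases by 1 each position. The shift increases by 1 at each position, starting from +5: 5, 6, 7, ….
Decoding ntkcbdck: n−5=i, t−6=n, k−7=d, c−8=u, b−9=s, d−10=t, c−11=r, k−12=y.

industry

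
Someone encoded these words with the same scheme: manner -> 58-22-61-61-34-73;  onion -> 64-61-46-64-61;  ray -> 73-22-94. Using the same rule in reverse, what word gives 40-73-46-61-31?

grind

m(#13)→58 and a(#1)→22: differences scale by 3, so n = 3·pos + 19. Each letter becomes 3×(its alphabet position, a=1..z=26) + 19.
Decoding 40-73-46-61-31: 40→(40−19)÷3=7=g, 73→(73−19)÷3=18=r, 46→(46−19)÷3=9=i, 61→(61−19)÷3=14=n, 31→(31−19)÷3=4=d.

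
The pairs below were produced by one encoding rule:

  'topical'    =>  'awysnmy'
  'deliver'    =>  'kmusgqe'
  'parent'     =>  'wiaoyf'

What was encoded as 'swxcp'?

The shift increases by 1 at each position, starting from +7: 7, 8, 9, ….
Undoing it on swxcp: s−7=l, w−8=o, x−9=o, c−10=s, p−11=e.

loose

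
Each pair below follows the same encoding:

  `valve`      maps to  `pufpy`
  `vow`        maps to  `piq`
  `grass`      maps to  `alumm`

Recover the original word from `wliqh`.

crown

It's a constant shift of +20 (ROT20).
Decoding wliqh: w−20=c, l−20=r, i−20=o, q−20=w, h−20=n.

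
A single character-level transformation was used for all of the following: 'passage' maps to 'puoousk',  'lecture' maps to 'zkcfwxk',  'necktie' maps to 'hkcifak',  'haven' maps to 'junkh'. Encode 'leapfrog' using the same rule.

zkupbxys

This is an affine cipher: with a=0,…,z=25, each position x becomes (17x+20) mod 26.
For leapfrog: l(11)→17·11+20≡25=z; e(4)→17·4+20≡10=k; a(0)→17·0+20≡20=u; p(15)→17·15+20≡15=p; f(5)→17·5+20≡1=b; r(17)→17·17+20≡23=x; o(14)→17·14+20≡24=y; g(6)→17·6+20≡18=s (all mod 26).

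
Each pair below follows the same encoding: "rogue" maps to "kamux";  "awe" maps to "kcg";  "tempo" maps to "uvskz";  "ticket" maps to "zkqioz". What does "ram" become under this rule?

The output letters match the input read backwards, each shifted +6: rogue reversed is eugor. Read the word backwards and shift each letter +6.
On ram: reverse → mar; then shift: m+6=s, a+6=g, r+6=x.

sgx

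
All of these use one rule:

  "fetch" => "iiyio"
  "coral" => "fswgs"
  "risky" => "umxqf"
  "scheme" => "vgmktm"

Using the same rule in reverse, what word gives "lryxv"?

intro

In fetch: f→i is +3, e→i is +4, t→y is +5, c→i is +6 — the shift increases by 1 each position. Each letter shifts forward by (position + 3), i.e. 3, 4, 5, … — the shift grows by one for each successive letter.
Decoding lryxv: l−3=i, r−4=n, y−5=t, x−6=r, v−7=o.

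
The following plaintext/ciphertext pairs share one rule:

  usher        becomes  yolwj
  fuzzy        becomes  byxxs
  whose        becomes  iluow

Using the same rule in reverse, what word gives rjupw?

drone

u(20)→y(24) and s(18)→o(14) fit y≡5x+2 (mod 26); the inverse of 5 mod 26 is 21. Treating letters as 0–25, the rule is x ↦ 5x + 2 (mod 26).
Undoing it on rjupw: r(17)→21·(17−2)≡3=d; j(9)→21·(9−2)≡17=r; u(20)→21·(20−2)≡14=o; p(15)→21·(15−2)≡13=n; w(22)→21·(22−2)≡4=e (all mod 26).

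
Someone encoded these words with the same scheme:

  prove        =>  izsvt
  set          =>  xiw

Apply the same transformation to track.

The word is reversed, then every letter is shifted forward by 4.
For track: reverse → kcart; then shift: k+4=o, c+4=g, a+4=e, r+4=v, t+4=x.

ogevx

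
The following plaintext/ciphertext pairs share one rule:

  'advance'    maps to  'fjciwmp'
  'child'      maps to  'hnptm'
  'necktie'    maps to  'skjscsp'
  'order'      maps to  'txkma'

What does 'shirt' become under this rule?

xnpzc

In advance: a→f is +5, d→j is +6, v→c is +7, a→i is +8 — the shift increases by 1 each position. Letter i (0-indexed) is shifted by i+5, so successive shifts are 5, 6, 7, ….
On shirt: s+5=x, h+6=n, i+7=p, r+8=z, t+9=c.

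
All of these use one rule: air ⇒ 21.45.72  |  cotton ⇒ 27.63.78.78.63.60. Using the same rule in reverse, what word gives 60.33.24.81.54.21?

a(#1)→21 and i(#9)→45: differences scale by 3, so n = 3·pos + 18. With a=1..z=26, the number is 3·pos + 18.
Undoing it on 60.33.24.81.54.21: 60→(60−18)÷3=14=n, 33→(33−18)÷3=5=e, 24→(24−18)÷3=2=b, 81→(81−18)÷3=21=u, 54→(54−18)÷3=12=l, 21→(21−18)÷3=1=a.

nebula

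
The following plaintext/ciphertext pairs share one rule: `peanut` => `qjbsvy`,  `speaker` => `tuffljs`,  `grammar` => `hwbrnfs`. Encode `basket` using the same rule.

cftpfy

It's a Vigenère-style cipher with numeric key [1,5]: position i shifts by key[i mod 2].
On basket: b+1=c, a+5=f, s+1=t, k+5=p, e+1=f, t+5=y.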